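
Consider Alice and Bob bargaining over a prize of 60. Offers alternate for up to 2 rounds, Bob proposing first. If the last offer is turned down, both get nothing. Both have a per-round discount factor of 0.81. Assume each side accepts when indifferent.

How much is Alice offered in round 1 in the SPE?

Round 2 (Alice proposes): rejection yields 0 for Bob; Alice offers 0 and keeps 60.
Round 1 (Bob proposes): Alice can get 60 next round, worth 0.81 × 60 = 48.6 now; Bob offers that and keeps 11.4.

48.6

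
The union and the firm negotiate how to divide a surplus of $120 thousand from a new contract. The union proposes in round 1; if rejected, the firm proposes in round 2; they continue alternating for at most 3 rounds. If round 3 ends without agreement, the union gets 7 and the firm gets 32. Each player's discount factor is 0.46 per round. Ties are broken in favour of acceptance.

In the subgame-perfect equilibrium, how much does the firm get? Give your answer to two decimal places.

36.58

By backward induction:
Round 3 (the union proposes): the firm gets 32 if talks fail, so the union offers 32 and keeps 88.
Round 2 (the firm proposes): the union can get 88 next round, worth 0.46 × 88 = 40.48 now; the firm offers that and keeps 79.52.
Round 1 (the union proposes): the firm can get 79.52 next round, worth 0.46 × 79.52 = 36.5792 now; the union offers that and keeps 83.4208.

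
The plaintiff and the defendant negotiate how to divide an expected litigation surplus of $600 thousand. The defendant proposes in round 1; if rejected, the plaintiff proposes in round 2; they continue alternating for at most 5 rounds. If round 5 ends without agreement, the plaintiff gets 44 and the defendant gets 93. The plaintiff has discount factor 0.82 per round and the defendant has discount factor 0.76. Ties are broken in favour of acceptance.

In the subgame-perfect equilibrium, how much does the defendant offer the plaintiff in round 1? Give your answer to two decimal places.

208.76

Round 5 (the defendant proposes): the plaintiff gets 44 if talks fail, so the defendant offers 44 and keeps 556.
Round 4 (the plaintiff proposes): the defendant can get 556 next round, worth 0.76 × 556 = 422.56 now, so the plaintiff offers 422.56, keeping 177.44.
Round 3 (the defendant proposes): the plaintiff can get 177.44 next round, worth 0.82 × 177.44 = 145.5008 now. The defendant offers 145.5008 and keeps 600 − 145.5008 = 454.4992.
Round 2 (the plaintiff proposes): the defendant can get 454.4992 next round, worth 0.76 × 454.4992 = 345.419392 now; the plaintiff offers that and keeps 254.580608.
Round 1 (the defendant proposes): the plaintiff can get 254.580608 next round, worth 0.82 × 254.580608 = 208.75609856 now. The defendant offers 208.75609856 and keeps 600 − 208.75609856 = 391.24390144.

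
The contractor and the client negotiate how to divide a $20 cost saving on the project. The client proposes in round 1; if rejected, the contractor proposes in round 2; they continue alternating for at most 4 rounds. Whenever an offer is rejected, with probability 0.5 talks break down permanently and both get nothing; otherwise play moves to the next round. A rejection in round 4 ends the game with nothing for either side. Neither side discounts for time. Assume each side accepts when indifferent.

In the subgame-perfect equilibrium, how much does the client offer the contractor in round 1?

Round 4 (the contractor proposes): the client will accept anything ≥ 0, so the contractor offers 0 and keeps 20.
Round 3 (the client proposes): rejecting gives the contractor an expected 0.5 × 20 = 10, so the client offers 10, keeping 10.
Round 2 (the contractor proposes): rejecting gives the client an expected 0.5 × 10 = 5, so the contractor offers 5, keeping 15.
Round 1 (the client proposes): rejecting gives the contractor an expected 0.5 × 15 = 7.5, so the client offers 7.5, keeping 12.5.

7.5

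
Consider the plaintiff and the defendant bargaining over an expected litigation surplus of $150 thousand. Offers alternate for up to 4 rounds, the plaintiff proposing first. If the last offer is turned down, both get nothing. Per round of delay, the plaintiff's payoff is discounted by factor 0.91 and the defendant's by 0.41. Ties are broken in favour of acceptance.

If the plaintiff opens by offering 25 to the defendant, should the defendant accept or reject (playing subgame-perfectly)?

Work out the defendant's continuation value if the offer is rejected.
Round 4 (the defendant proposes): rejection yields 0 for the plaintiff; the defendant offers 0 and keeps 150.
Round 3 (the plaintiff proposes): the defendant can get 150 next round, worth 0.41 × 150 = 61.5 now, so the plaintiff offers 61.5, keeping 88.5.
Round 2 (the defendant proposes): the plaintiff can get 88.5 next round, worth 0.91 × 88.5 = 80.535 now, so the defendant offers 80.535, keeping 69.465.
So by rejecting in round 1, the defendant gets 69.465 next round, worth 0.41 × 69.465 = 28.48065 now.
Offer 25 < 28.48065, so the defendant rejects.

Reject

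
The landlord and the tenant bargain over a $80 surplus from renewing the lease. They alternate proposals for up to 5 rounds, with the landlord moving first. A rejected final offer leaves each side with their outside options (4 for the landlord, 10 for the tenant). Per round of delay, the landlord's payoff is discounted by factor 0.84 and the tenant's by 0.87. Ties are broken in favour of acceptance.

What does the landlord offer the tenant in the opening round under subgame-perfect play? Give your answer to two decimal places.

24.61

By backward induction:
Round 5 (the landlord proposes): the tenant gets 10 if talks fail, so the landlord offers 10 and keeps 70.
Round 4 (the tenant proposes): the landlord can get 70 next round, worth 0.84 × 70 = 58.8 now. The tenant offers 58.8 and keeps 80 − 58.8 = 21.2.
Round 3 (the landlord proposes): the tenant can get 21.2 next round, worth 0.87 × 21.2 = 18.444 now, so the landlord offers 18.444, keeping 61.556.
Round 2 (the tenant proposes): the landlord can get 61.556 next round, worth 0.84 × 61.556 = 51.70704 now. The tenant offers 51.70704 and keeps 80 − 51.70704 = 28.29296.
Round 1 (the landlord proposes): the tenant can get 28.29296 next round, worth 0.87 × 28.29296 = 24.6148752 now. The landlord offers 24.6148752 and keeps 80 − 24.6148752 = 55.3851248.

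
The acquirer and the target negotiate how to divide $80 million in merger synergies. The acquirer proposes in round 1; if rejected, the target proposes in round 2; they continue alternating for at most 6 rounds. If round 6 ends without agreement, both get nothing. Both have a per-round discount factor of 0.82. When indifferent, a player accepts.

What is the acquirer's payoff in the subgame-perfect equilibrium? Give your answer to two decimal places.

30.59

Round 6 (the target proposes): rejection yields 0 for the acquirer; the target offers 0 and keeps 80.
Round 5 (the acquirer proposes): the target can get 80 next round, worth 0.82 × 80 = 65.6 now. The acquirer offers 65.6 and keeps 80 − 65.6 = 14.4.
Round 4 (the target proposes): the acquirer can get 14.4 next round, worth 0.82 × 14.4 = 11.808 now, so the target offers 11.808, keeping 68.192.
Round 3 (the acquirer proposes): the target can get 68.192 next round, worth 0.82 × 68.192 = 55.91744 now, so the acquirer offers 55.91744, keeping 24.08256.
Round 2 (the target proposes): the acquirer can get 24.08256 next round, worth 0.82 × 24.08256 = 19.7476992 now. The target offers 19.7476992 and keeps 80 − 19.7476992 = 60.2523008.
Round 1 (the acquirer proposes): the target can get 60.2523008 next round, worth 0.82 × 60.2523008 = 49.406886656 now. The acquirer offers 49.406886656 and keeps 80 − 49.406886656 = 30.593113344.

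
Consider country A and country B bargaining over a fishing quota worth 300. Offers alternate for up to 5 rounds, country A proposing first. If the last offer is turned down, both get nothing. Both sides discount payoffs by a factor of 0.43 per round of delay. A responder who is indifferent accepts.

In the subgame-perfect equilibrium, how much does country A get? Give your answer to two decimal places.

212.87

Solve by backward induction from round 5.
Round 5 (country A proposes): rejection yields 0 for country B; country A offers 0 and keeps 300.
Round 4 (country B proposes): country A can get 300 next round, worth 0.43 × 300 = 129 now, so country B offers 129, keeping 171.
Round 3 (country A proposes): country B can get 171 next round, worth 0.43 × 171 = 73.53 now, so country A offers 73.53, keeping 226.47.
Round 2 (country B proposes): country A can get 226.47 next round, worth 0.43 × 226.47 = 97.3821 now. Country B offers 97.3821 and keeps 300 − 97.3821 = 202.6179.
Round 1 (country A proposes): country B can get 202.6179 next round, worth 0.43 × 202.6179 = 87.125697 now, so country A offers 87.125697, keeping 212.874303.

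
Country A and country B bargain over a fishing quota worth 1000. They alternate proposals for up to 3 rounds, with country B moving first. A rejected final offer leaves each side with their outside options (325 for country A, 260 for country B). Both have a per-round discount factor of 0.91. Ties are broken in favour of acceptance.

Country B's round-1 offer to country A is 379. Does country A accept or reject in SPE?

Accept

Work out country A's continuation value if the offer is rejected.
Round 3 (country B proposes): country A gets 325 if talks fail, so country B offers 325 and keeps 675.
Round 2 (country A proposes): country B can get 675 next round, worth 0.91 × 675 = 614.25 now. Country A offers 614.25 and keeps 1000 − 614.25 = 385.75.
So by rejecting in round 1, country A gets 385.75 next round, worth 0.91 × 385.75 = 351.0325 now.
Offer 379 ≥ 351.0325, so country A accepts.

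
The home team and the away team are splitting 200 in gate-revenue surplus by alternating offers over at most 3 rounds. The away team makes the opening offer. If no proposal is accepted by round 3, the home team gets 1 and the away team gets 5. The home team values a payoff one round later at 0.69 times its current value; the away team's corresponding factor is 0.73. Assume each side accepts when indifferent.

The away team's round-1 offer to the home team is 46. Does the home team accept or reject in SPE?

Accept

Round 3 (the away team proposes): the home team gets 1 if talks fail, so the away team offers 1 and keeps 199.
Round 2 (the home team proposes): the away team can get 199 next round, worth 0.73 × 199 = 145.27 now; the home team offers that and keeps 54.73.
So by rejecting in round 1, the home team gets 54.73 next round, worth 0.69 × 54.73 = 37.7637 now.
Offer 46 ≥ 37.7637, so the home team accepts.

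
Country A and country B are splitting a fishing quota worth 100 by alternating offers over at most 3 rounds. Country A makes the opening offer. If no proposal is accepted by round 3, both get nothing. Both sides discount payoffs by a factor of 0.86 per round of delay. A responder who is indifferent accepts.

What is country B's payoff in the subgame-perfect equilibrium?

12.04

Round 3 (country A proposes): rejection yields 0 for country B; country A offers 0 and keeps 100.
Round 2 (country B proposes): country A can get 100 next round, worth 0.86 × 100 = 86 now, so country B offers 86, keeping 14.
Round 1 (country A proposes): country B can get 14 next round, worth 0.86 × 14 = 12.04 now; country A offers that and keeps 87.96.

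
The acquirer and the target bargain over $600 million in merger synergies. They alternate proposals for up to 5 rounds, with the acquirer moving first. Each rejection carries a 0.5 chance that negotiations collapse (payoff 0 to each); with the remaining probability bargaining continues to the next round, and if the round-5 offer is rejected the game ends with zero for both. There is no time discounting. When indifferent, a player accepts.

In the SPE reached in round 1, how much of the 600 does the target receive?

Round 5 (the acquirer proposes): the target will accept anything ≥ 0, so the acquirer offers 0 and keeps 600.
Round 4 (the target proposes): rejecting gives the acquirer an expected 0.5 × 600 = 300; the target offers that and keeps 300.
Round 3 (the acquirer proposes): rejecting gives the target an expected 0.5 × 300 = 150; the acquirer offers that and keeps 450.
Round 2 (the target proposes): rejecting gives the acquirer an expected 0.5 × 450 = 225. The target offers 225 and keeps 600 − 225 = 375.
Round 1 (the acquirer proposes): rejecting gives the target an expected 0.5 × 375 = 187.5. The acquirer offers 187.5 and keeps 600 − 187.5 = 412.5.

187.5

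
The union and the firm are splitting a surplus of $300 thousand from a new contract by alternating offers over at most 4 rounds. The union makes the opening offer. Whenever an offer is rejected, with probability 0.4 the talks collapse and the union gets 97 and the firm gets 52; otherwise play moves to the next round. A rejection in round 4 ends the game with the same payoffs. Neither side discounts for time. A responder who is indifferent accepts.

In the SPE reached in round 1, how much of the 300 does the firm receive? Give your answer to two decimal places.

Round 4 (the firm proposes): the union gets 97 if talks fail, so the firm offers 97 and keeps 203.
Round 3 (the union proposes): rejecting gives the firm an expected 0.6 × 203 + 0.4 × 52 = 142.6, so the union offers 142.6, keeping 157.4.
Round 2 (the firm proposes): rejecting gives the union an expected 0.6 × 157.4 + 0.4 × 97 = 133.24, so the firm offers 133.24, keeping 166.76.
Round 1 (the union proposes): rejecting gives the firm an expected 0.6 × 166.76 + 0.4 × 52 = 120.856, so the union offers 120.856, keeping 179.144.

120.86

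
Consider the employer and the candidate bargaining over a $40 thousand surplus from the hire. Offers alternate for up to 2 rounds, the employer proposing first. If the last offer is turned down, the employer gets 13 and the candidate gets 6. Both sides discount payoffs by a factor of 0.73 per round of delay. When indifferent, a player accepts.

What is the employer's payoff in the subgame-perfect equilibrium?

20.29

Work backward from the last round.
Round 2 (the candidate proposes): the employer gets 13 if talks fail, so the candidate offers 13 and keeps 27.
Round 1 (the employer proposes): the candidate can get 27 next round, worth 0.73 × 27 = 19.71 now, so the employer offers 19.71, keeping 20.29.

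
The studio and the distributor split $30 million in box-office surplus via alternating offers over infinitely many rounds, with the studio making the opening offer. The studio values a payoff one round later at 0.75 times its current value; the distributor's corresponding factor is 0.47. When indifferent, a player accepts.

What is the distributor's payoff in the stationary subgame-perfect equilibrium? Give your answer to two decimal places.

5.44

In a stationary SPE each proposer offers the other exactly their discounted continuation value.
If the studio keeps x when proposing and the distributor keeps y when proposing, then x = 30 − 0.47y and y = 30 − 0.75x.
Solving: x = 30(1 − 0.47) / (1 − 0.75·0.47) = 15.9 / 0.6475 ≈ 24.5560.
The distributor gets 30 − 24.5560 ≈ 5.4440.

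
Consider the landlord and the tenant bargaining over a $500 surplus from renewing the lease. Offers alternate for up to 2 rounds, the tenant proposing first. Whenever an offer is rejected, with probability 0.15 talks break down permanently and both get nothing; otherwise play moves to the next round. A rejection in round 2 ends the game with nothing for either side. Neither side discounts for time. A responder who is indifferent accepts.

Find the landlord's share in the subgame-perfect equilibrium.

By backward induction:
Round 2 (the landlord proposes): the tenant will accept anything ≥ 0, so the landlord offers 0 and keeps 500.
Round 1 (the tenant proposes): rejecting gives the landlord an expected 0.85 × 500 = 425. The tenant offers 425 and keeps 500 − 425 = 75.

425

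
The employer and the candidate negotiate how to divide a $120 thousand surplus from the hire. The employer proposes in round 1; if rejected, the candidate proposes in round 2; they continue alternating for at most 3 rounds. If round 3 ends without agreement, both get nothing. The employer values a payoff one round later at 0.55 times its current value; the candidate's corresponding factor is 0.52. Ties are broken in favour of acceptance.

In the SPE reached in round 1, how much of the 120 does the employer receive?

91.92

Round 3 (the employer proposes): the candidate will accept anything ≥ 0, so the employer offers 0 and keeps 120.
Round 2 (the candidate proposes): the employer can get 120 next round, worth 0.55 × 120 = 66 now. The candidate offers 66 and keeps 120 − 66 = 54.
Round 1 (the employer proposes): the candidate can get 54 next round, worth 0.52 × 54 = 28.08 now; the employer offers that and keeps 91.92.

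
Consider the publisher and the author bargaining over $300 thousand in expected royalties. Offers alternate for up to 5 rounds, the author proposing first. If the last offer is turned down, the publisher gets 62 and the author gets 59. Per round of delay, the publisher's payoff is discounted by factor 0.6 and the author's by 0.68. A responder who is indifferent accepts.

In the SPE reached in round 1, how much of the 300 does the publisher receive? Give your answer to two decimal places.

Round 5 (the author proposes): the publisher gets 62 if talks fail, so the author offers 62 and keeps 238.
Round 4 (the publisher proposes): the author can get 238 next round, worth 0.68 × 238 = 161.84 now. The publisher offers 161.84 and keeps 300 − 161.84 = 138.16.
Round 3 (the author proposes): the publisher can get 138.16 next round, worth 0.6 × 138.16 = 82.896 now; the author offers that and keeps 217.104.
Round 2 (the publisher proposes): the author can get 217.104 next round, worth 0.68 × 217.104 = 147.63072 now. The publisher offers 147.63072 and keeps 300 − 147.63072 = 152.36928.
Round 1 (the author proposes): the publisher can get 152.36928 next round, worth 0.6 × 152.36928 = 91.421568 now; the author offers that and keeps 208.578432.

91.42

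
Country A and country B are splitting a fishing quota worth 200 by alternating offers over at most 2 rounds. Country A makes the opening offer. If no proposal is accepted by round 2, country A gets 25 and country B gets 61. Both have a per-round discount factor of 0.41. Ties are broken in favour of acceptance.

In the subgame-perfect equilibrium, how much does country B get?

Round 2 (country B proposes): country A gets 25 if talks fail, so country B offers 25 and keeps 175.
Round 1 (country A proposes): country B can get 175 next round, worth 0.41 × 175 = 71.75 now; country A offers that and keeps 128.25.

71.75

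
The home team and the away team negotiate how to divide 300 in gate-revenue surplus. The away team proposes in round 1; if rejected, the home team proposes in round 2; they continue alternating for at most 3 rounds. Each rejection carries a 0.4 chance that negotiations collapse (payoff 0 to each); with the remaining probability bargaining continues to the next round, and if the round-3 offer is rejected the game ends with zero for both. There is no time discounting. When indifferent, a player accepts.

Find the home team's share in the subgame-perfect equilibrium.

Round 3 (the away team proposes): the home team will accept anything ≥ 0, so the away team offers 0 and keeps 300.
Round 2 (the home team proposes): rejecting gives the away team an expected 0.6 × 300 = 180. The home team offers 180 and keeps 300 − 180 = 120.
Round 1 (the away team proposes): rejecting gives the home team an expected 0.6 × 120 = 72, so the away team offers 72, keeping 228.

72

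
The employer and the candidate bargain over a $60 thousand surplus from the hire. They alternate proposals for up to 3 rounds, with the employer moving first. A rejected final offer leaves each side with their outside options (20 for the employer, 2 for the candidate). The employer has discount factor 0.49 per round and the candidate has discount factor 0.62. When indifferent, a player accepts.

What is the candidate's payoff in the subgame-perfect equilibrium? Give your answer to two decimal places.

Round 3 (the employer proposes): the candidate gets 2 if talks fail, so the employer offers 2 and keeps 58.
Round 2 (the candidate proposes): the employer can get 58 next round, worth 0.49 × 58 = 28.42 now, so the candidate offers 28.42, keeping 31.58.
Round 1 (the employer proposes): the candidate can get 31.58 next round, worth 0.62 × 31.58 = 19.5796 now, so the employer offers 19.5796, keeping 40.4204.

19.58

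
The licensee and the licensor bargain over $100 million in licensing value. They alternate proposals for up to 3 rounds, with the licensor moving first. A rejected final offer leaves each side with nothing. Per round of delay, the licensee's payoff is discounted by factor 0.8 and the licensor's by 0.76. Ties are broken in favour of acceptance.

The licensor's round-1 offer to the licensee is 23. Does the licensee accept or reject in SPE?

Accept

Round 3 (the licensor proposes): the licensee will accept anything ≥ 0, so the licensor offers 0 and keeps 100.
Round 2 (the licensee proposes): the licensor can get 100 next round, worth 0.76 × 100 = 76 now, so the licensee offers 76, keeping 24.
So by rejecting in round 1, the licensee gets 24 next round, worth 0.8 × 24 = 19.2 now.
Offer 23 ≥ 19.2, so the licensee accepts.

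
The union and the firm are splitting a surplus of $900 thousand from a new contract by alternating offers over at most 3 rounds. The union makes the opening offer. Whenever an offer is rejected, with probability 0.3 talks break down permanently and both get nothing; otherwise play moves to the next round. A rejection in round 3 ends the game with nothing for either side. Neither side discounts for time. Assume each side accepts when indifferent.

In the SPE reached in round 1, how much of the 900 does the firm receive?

Round 3 (the union proposes): rejection yields 0 for the firm; the union offers 0 and keeps 900.
Round 2 (the firm proposes): rejecting gives the union an expected 0.7 × 900 = 630, so the firm offers 630, keeping 270.
Round 1 (the union proposes): rejecting gives the firm an expected 0.7 × 270 = 189; the union offers that and keeps 711.

189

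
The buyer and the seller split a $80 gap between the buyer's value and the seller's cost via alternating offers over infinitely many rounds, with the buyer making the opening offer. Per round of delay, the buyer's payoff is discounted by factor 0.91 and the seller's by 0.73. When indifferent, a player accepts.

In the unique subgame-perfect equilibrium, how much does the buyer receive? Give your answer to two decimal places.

In a stationary SPE each proposer offers the other exactly their discounted continuation value.
If the buyer keeps x when proposing and the seller keeps y when proposing, then x = 80 − 0.73y and y = 80 − 0.91x.
Solving: x = 80(1 − 0.73) / (1 − 0.91·0.73) = 21.6 / 0.3357 ≈ 64.3432.
The seller gets 80 − 64.3432 ≈ 15.6568.

64.34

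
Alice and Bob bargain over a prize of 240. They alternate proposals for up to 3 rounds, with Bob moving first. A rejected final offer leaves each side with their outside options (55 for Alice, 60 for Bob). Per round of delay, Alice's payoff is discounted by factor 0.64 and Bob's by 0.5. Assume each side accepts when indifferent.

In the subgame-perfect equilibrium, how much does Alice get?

94.4

Round 3 (Bob proposes): Alice gets 55 if talks fail, so Bob offers 55 and keeps 185.
Round 2 (Alice proposes): Bob can get 185 next round, worth 0.5 × 185 = 92.5 now, so Alice offers 92.5, keeping 147.5.
Round 1 (Bob proposes): Alice can get 147.5 next round, worth 0.64 × 147.5 = 94.4 now, so Bob offers 94.4, keeping 145.6.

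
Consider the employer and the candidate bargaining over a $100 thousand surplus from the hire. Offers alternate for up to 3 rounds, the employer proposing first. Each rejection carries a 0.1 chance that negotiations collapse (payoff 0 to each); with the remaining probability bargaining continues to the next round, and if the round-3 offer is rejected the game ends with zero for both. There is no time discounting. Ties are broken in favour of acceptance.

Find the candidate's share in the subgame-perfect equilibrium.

9

Round 3 (the employer proposes): the candidate will accept anything ≥ 0, so the employer offers 0 and keeps 100.
Round 2 (the candidate proposes): rejecting gives the employer an expected 0.9 × 100 = 90; the candidate offers that and keeps 10.
Round 1 (the employer proposes): rejecting gives the candidate an expected 0.9 × 10 = 9. The employer offers 9 and keeps 100 − 9 = 91.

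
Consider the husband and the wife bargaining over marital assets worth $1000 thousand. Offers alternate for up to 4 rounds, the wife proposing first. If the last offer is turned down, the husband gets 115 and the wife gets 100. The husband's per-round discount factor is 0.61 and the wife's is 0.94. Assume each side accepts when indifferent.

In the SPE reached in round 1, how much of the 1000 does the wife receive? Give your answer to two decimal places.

By backward induction:
Round 4 (the husband proposes): the wife gets 100 if talks fail, so the husband offers 100 and keeps 900.
Round 3 (the wife proposes): the husband can get 900 next round, worth 0.61 × 900 = 549 now, so the wife offers 549, keeping 451.
Round 2 (the husband proposes): the wife can get 451 next round, worth 0.94 × 451 = 423.94 now, so the husband offers 423.94, keeping 576.06.
Round 1 (the wife proposes): the husband can get 576.06 next round, worth 0.61 × 576.06 = 351.3966 now, so the wife offers 351.3966, keeping 648.6034.

648.60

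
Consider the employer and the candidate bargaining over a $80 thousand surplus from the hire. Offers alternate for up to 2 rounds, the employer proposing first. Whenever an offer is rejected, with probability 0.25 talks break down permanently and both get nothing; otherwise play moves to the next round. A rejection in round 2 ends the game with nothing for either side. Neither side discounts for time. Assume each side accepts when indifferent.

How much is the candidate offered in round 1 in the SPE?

By backward induction:
Round 2 (the candidate proposes): the employer will accept anything ≥ 0, so the candidate offers 0 and keeps 80.
Round 1 (the employer proposes): rejecting gives the candidate an expected 0.75 × 80 = 60, so the employer offers 60, keeping 20.

60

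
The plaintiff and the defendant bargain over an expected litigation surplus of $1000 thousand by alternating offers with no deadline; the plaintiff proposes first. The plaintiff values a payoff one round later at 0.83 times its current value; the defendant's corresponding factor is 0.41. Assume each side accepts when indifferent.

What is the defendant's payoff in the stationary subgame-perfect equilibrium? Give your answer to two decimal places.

105.65

In a stationary SPE each proposer offers the other exactly their discounted continuation value.
If the plaintiff keeps x when proposing and the defendant keeps y when proposing, then x = 1000 − 0.41y and y = 1000 − 0.83x.
Solving: x = 1000(1 − 0.41) / (1 − 0.83·0.41) = 590 / 0.6597 ≈ 894.3459.
The defendant gets 1000 − 894.3459 ≈ 105.6541.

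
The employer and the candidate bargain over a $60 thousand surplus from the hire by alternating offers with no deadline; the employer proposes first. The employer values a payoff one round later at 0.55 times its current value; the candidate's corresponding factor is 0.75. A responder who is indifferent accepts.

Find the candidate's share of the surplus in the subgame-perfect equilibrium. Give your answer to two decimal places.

34.47

Let x be the employer's share when the employer proposes and y be the candidate's share when the candidate proposes.
The candidate accepts iff offered ≥ 0.75·y, so x = 60 − 0.75y. Symmetrically y = 60 − 0.55x.
Substituting: x = 60 − 0.75(60 − 0.55x), giving x(1 − 0.55·0.75) = 60(1 − 0.75).
So x = 60 × 0.25 / 0.5875 ≈ 25.5319, and the candidate receives 60 − x ≈ 34.4681.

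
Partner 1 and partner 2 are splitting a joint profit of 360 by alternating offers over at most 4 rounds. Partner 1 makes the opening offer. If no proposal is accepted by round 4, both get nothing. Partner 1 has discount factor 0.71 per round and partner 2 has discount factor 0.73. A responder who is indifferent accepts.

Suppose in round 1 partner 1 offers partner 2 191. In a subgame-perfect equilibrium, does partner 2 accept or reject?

Reject

Round 4 (partner 2 proposes): rejection yields 0 for partner 1; partner 2 offers 0 and keeps 360.
Round 3 (partner 1 proposes): partner 2 can get 360 next round, worth 0.73 × 360 = 262.8 now; partner 1 offers that and keeps 97.2.
Round 2 (partner 2 proposes): partner 1 can get 97.2 next round, worth 0.71 × 97.2 = 69.012 now. Partner 2 offers 69.012 and keeps 360 − 69.012 = 290.988.
So by rejecting in round 1, partner 2 gets 290.988 next round, worth 0.73 × 290.988 = 212.42124 now.
Offer 191 < 212.42124, so partner 2 rejects.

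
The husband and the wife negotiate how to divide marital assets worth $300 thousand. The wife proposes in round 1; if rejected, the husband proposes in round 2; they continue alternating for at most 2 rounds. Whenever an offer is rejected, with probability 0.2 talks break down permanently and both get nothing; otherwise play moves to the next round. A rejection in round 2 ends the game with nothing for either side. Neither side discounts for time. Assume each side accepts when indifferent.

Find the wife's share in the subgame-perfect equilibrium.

60

Round 2 (the husband proposes): rejection yields 0 for the wife; the husband offers 0 and keeps 300.
Round 1 (the wife proposes): rejecting gives the husband an expected 0.8 × 300 = 240, so the wife offers 240, keeping 60.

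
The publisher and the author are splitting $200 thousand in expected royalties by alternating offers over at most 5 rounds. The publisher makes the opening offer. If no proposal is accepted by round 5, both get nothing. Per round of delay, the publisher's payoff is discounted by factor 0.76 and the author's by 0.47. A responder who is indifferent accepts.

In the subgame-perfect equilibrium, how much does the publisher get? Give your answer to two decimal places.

169.38

Round 5 (the publisher proposes): the author will accept anything ≥ 0, so the publisher offers 0 and keeps 200.
Round 4 (the author proposes): the publisher can get 200 next round, worth 0.76 × 200 = 152 now; the author offers that and keeps 48.
Round 3 (the publisher proposes): the author can get 48 next round, worth 0.47 × 48 = 22.56 now; the publisher offers that and keeps 177.44.
Round 2 (the author proposes): the publisher can get 177.44 next round, worth 0.76 × 177.44 = 134.8544 now. The author offers 134.8544 and keeps 200 − 134.8544 = 65.1456.
Round 1 (the publisher proposes): the author can get 65.1456 next round, worth 0.47 × 65.1456 = 30.618432 now, so the publisher offers 30.618432, keeping 169.381568.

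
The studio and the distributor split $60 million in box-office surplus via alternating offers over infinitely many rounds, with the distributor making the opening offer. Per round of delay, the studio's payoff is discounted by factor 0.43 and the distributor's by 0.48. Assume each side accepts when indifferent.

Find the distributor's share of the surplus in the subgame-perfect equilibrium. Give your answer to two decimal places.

43.09

When the distributor proposes, the studio accepts any offer worth at least 0.43 times what the studio would get by proposing next round; and vice versa.
This gives x = 60 − 0.43y and y = 60 − 0.48x, where x and y are each side's share when it proposes.
Hence (1 − 0.43·0.48)x = 60(1 − 0.43), i.e. 0.7936·x = 34.2.
x ≈ 43.0948; the studio's share is 60 − x ≈ 16.9052.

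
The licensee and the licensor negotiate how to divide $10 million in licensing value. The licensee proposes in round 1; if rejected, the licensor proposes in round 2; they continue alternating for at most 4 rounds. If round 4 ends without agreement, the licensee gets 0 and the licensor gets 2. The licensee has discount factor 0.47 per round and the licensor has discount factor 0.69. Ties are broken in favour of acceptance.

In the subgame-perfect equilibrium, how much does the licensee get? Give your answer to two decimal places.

4.11

Round 4 (the licensor proposes): the licensee will accept anything ≥ 0, so the licensor offers 0 and keeps 10.
Round 3 (the licensee proposes): the licensor can get 10 next round, worth 0.69 × 10 = 6.9 now; the licensee offers that and keeps 3.1.
Round 2 (the licensor proposes): the licensee can get 3.1 next round, worth 0.47 × 3.1 = 1.457 now; the licensor offers that and keeps 8.543.
Round 1 (the licensee proposes): the licensor can get 8.543 next round, worth 0.69 × 8.543 = 5.89467 now; the licensee offers that and keeps 4.10533.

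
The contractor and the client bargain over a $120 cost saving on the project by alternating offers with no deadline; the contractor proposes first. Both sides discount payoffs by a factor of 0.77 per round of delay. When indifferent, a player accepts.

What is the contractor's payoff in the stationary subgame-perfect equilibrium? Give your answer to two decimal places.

Let x be the contractor's share when the contractor proposes and y be the client's share when the client proposes.
The client accepts iff offered ≥ 0.77·y, so x = 120 − 0.77y. Symmetrically y = 120 − 0.77x.
Substituting: x = 120 − 0.77(120 − 0.77x), giving x(1 − 0.77·0.77) = 120(1 − 0.77).
So x = 120 × 0.23 / 0.4071 ≈ 67.7966, and the client receives 120 − x ≈ 52.2034.

67.80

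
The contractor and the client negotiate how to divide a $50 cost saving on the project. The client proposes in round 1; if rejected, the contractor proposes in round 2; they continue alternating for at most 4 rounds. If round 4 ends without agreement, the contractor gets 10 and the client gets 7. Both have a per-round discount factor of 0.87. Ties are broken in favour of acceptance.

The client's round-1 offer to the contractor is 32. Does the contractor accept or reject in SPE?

Reject

Round 4 (the contractor proposes): the client gets 7 if talks fail, so the contractor offers 7 and keeps 43.
Round 3 (the client proposes): the contractor can get 43 next round, worth 0.87 × 43 = 37.41 now, so the client offers 37.41, keeping 12.59.
Round 2 (the contractor proposes): the client can get 12.59 next round, worth 0.87 × 12.59 = 10.9533 now; the contractor offers that and keeps 39.0467.
So by rejecting in round 1, the contractor gets 39.0467 next round, worth 0.87 × 39.0467 = 33.970629 now.
Offer 32 < 33.970629, so the contractor rejects.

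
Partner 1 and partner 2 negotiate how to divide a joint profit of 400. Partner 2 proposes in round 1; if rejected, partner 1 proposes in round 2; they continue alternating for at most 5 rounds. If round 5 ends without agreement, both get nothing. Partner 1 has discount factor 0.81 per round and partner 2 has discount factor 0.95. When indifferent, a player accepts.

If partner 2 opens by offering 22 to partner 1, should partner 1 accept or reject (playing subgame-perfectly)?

Work out partner 1's continuation value if the offer is rejected.
Round 5 (partner 2 proposes): rejection yields 0 for partner 1; partner 2 offers 0 and keeps 400.
Round 4 (partner 1 proposes): partner 2 can get 400 next round, worth 0.95 × 400 = 380 now. Partner 1 offers 380 and keeps 400 − 380 = 20.
Round 3 (partner 2 proposes): partner 1 can get 20 next round, worth 0.81 × 20 = 16.2 now, so partner 2 offers 16.2, keeping 383.8.
Round 2 (partner 1 proposes): partner 2 can get 383.8 next round, worth 0.95 × 383.8 = 364.61 now. Partner 1 offers 364.61 and keeps 400 − 364.61 = 35.39.
So by rejecting in round 1, partner 1 gets 35.39 next round, worth 0.81 × 35.39 = 28.6659 now.
Offer 22 < 28.6659, so partner 1 rejects.

Reject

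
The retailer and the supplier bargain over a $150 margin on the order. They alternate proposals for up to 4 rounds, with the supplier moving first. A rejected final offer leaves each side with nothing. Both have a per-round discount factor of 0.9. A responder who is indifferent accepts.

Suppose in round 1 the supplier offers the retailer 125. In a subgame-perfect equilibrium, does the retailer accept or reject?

Accept

Round 4 (the retailer proposes): the supplier will accept anything ≥ 0, so the retailer offers 0 and keeps 150.
Round 3 (the supplier proposes): the retailer can get 150 next round, worth 0.9 × 150 = 135 now; the supplier offers that and keeps 15.
Round 2 (the retailer proposes): the supplier can get 15 next round, worth 0.9 × 15 = 13.5 now. The retailer offers 13.5 and keeps 150 − 13.5 = 136.5.
So by rejecting in round 1, the retailer gets 136.5 next round, worth 0.9 × 136.5 = 122.85 now.
Offer 125 ≥ 122.85, so the retailer accepts.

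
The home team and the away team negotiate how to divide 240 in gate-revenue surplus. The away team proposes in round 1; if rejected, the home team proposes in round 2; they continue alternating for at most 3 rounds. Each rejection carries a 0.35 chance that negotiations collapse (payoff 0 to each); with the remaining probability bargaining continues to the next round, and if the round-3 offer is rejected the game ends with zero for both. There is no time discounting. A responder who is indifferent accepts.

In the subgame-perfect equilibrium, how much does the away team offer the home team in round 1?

By backward induction:
Round 3 (the away team proposes): rejection yields 0 for the home team; the away team offers 0 and keeps 240.
Round 2 (the home team proposes): rejecting gives the away team an expected 0.65 × 240 = 156, so the home team offers 156, keeping 84.
Round 1 (the away team proposes): rejecting gives the home team an expected 0.65 × 84 = 54.6. The away team offers 54.6 and keeps 240 − 54.6 = 185.4.

54.6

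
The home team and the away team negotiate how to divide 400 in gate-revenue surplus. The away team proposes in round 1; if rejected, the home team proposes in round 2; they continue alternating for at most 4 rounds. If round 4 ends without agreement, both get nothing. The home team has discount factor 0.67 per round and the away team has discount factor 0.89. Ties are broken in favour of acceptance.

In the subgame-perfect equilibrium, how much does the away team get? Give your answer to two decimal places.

210.71

Round 4 (the home team proposes): rejection yields 0 for the away team; the home team offers 0 and keeps 400.
Round 3 (the away team proposes): the home team can get 400 next round, worth 0.67 × 400 = 268 now. The away team offers 268 and keeps 400 − 268 = 132.
Round 2 (the home team proposes): the away team can get 132 next round, worth 0.89 × 132 = 117.48 now; the home team offers that and keeps 282.52.
Round 1 (the away team proposes): the home team can get 282.52 next round, worth 0.67 × 282.52 = 189.2884 now; the away team offers that and keeps 210.7116.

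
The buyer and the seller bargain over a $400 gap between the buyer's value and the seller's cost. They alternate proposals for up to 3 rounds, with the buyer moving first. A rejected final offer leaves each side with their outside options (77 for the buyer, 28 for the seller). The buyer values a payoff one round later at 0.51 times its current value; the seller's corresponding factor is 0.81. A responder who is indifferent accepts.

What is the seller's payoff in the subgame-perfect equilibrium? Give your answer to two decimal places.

Round 3 (the buyer proposes): the seller gets 28 if talks fail, so the buyer offers 28 and keeps 372.
Round 2 (the seller proposes): the buyer can get 372 next round, worth 0.51 × 372 = 189.72 now, so the seller offers 189.72, keeping 210.28.
Round 1 (the buyer proposes): the seller can get 210.28 next round, worth 0.81 × 210.28 = 170.3268 now. The buyer offers 170.3268 and keeps 400 − 170.3268 = 229.6732.

170.33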